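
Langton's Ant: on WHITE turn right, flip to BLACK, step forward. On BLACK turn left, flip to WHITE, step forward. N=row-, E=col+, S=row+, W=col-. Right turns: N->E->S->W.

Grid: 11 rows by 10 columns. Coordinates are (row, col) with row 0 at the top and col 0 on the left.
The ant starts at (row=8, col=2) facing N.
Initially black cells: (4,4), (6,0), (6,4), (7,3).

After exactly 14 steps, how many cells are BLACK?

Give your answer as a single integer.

Step 1: on WHITE (8,2): turn R to E, flip to black, move to (8,3). |black|=5
Step 2: on WHITE (8,3): turn R to S, flip to black, move to (9,3). |black|=6
Step 3: on WHITE (9,3): turn R to W, flip to black, move to (9,2). |black|=7
Step 4: on WHITE (9,2): turn R to N, flip to black, move to (8,2). |black|=8
Step 5: on BLACK (8,2): turn L to W, flip to white, move to (8,1). |black|=7
Step 6: on WHITE (8,1): turn R to N, flip to black, move to (7,1). |black|=8
Step 7: on WHITE (7,1): turn R to E, flip to black, move to (7,2). |black|=9
Step 8: on WHITE (7,2): turn R to S, flip to black, move to (8,2). |black|=10
Step 9: on WHITE (8,2): turn R to W, flip to black, move to (8,1). |black|=11
Step 10: on BLACK (8,1): turn L to S, flip to white, move to (9,1). |black|=10
Step 11: on WHITE (9,1): turn R to W, flip to black, move to (9,0). |black|=11
Step 12: on WHITE (9,0): turn R to N, flip to black, move to (8,0). |black|=12
Step 13: on WHITE (8,0): turn R to E, flip to black, move to (8,1). |black|=13
Step 14: on WHITE (8,1): turn R to S, flip to black, move to (9,1). |black|=14

Answer: 14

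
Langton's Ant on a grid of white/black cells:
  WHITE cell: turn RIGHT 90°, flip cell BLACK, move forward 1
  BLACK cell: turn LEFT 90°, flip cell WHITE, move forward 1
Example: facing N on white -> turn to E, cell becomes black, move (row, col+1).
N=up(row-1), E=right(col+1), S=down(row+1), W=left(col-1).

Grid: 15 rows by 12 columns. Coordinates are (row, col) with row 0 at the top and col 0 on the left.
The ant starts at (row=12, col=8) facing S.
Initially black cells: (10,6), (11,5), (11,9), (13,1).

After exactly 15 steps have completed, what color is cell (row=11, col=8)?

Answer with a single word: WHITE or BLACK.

Answer: WHITE

Derivation:
Step 1: on WHITE (12,8): turn R to W, flip to black, move to (12,7). |black|=5
Step 2: on WHITE (12,7): turn R to N, flip to black, move to (11,7). |black|=6
Step 3: on WHITE (11,7): turn R to E, flip to black, move to (11,8). |black|=7
Step 4: on WHITE (11,8): turn R to S, flip to black, move to (12,8). |black|=8
Step 5: on BLACK (12,8): turn L to E, flip to white, move to (12,9). |black|=7
Step 6: on WHITE (12,9): turn R to S, flip to black, move to (13,9). |black|=8
Step 7: on WHITE (13,9): turn R to W, flip to black, move to (13,8). |black|=9
Step 8: on WHITE (13,8): turn R to N, flip to black, move to (12,8). |black|=10
Step 9: on WHITE (12,8): turn R to E, flip to black, move to (12,9). |black|=11
Step 10: on BLACK (12,9): turn L to N, flip to white, move to (11,9). |black|=10
Step 11: on BLACK (11,9): turn L to W, flip to white, move to (11,8). |black|=9
Step 12: on BLACK (11,8): turn L to S, flip to white, move to (12,8). |black|=8
Step 13: on BLACK (12,8): turn L to E, flip to white, move to (12,9). |black|=7
Step 14: on WHITE (12,9): turn R to S, flip to black, move to (13,9). |black|=8
Step 15: on BLACK (13,9): turn L to E, flip to white, move to (13,10). |black|=7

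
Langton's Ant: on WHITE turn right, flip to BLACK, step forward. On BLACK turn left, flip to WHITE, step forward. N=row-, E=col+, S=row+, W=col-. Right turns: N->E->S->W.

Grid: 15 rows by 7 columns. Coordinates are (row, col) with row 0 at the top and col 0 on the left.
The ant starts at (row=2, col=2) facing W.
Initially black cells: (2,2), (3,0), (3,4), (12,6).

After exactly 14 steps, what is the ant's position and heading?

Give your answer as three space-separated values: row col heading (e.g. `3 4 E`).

Step 1: on BLACK (2,2): turn L to S, flip to white, move to (3,2). |black|=3
Step 2: on WHITE (3,2): turn R to W, flip to black, move to (3,1). |black|=4
Step 3: on WHITE (3,1): turn R to N, flip to black, move to (2,1). |black|=5
Step 4: on WHITE (2,1): turn R to E, flip to black, move to (2,2). |black|=6
Step 5: on WHITE (2,2): turn R to S, flip to black, move to (3,2). |black|=7
Step 6: on BLACK (3,2): turn L to E, flip to white, move to (3,3). |black|=6
Step 7: on WHITE (3,3): turn R to S, flip to black, move to (4,3). |black|=7
Step 8: on WHITE (4,3): turn R to W, flip to black, move to (4,2). |black|=8
Step 9: on WHITE (4,2): turn R to N, flip to black, move to (3,2). |black|=9
Step 10: on WHITE (3,2): turn R to E, flip to black, move to (3,3). |black|=10
Step 11: on BLACK (3,3): turn L to N, flip to white, move to (2,3). |black|=9
Step 12: on WHITE (2,3): turn R to E, flip to black, move to (2,4). |black|=10
Step 13: on WHITE (2,4): turn R to S, flip to black, move to (3,4). |black|=11
Step 14: on BLACK (3,4): turn L to E, flip to white, move to (3,5). |black|=10

Answer: 3 5 E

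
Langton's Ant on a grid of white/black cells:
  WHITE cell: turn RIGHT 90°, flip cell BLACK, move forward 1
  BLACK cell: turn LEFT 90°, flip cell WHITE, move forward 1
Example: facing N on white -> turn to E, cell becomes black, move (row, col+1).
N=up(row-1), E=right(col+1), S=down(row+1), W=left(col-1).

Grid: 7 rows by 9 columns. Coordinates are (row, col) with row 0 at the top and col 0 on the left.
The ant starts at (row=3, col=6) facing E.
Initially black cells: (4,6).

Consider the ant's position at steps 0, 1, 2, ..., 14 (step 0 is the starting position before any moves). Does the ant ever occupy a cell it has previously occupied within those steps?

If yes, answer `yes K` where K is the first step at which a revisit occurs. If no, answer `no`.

Step 1: on WHITE (3,6): turn R to S, flip to black, move to (4,6). |black|=2 — new cell
Step 2: on BLACK (4,6): turn L to E, flip to white, move to (4,7). |black|=1 — new cell
Step 3: on WHITE (4,7): turn R to S, flip to black, move to (5,7). |black|=2 — new cell
Step 4: on WHITE (5,7): turn R to W, flip to black, move to (5,6). |black|=3 — new cell
Step 5: on WHITE (5,6): turn R to N, flip to black, move to (4,6). |black|=4 — REVISIT

Answer: yes 5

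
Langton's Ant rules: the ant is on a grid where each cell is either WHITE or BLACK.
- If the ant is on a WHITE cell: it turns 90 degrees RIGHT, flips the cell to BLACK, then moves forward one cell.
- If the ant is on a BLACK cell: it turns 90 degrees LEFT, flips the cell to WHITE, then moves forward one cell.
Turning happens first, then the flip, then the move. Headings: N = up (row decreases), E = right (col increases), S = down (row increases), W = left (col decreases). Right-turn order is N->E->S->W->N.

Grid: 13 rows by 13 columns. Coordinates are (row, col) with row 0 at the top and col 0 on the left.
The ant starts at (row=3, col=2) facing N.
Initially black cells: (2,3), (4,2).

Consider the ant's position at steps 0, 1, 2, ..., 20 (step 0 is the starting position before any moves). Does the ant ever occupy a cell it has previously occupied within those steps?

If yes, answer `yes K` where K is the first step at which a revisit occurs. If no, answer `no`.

Answer: yes 7

Derivation:
Step 1: on WHITE (3,2): turn R to E, flip to black, move to (3,3). |black|=3 — new cell
Step 2: on WHITE (3,3): turn R to S, flip to black, move to (4,3). |black|=4 — new cell
Step 3: on WHITE (4,3): turn R to W, flip to black, move to (4,2). |black|=5 — new cell
Step 4: on BLACK (4,2): turn L to S, flip to white, move to (5,2). |black|=4 — new cell
Step 5: on WHITE (5,2): turn R to W, flip to black, move to (5,1). |black|=5 — new cell
Step 6: on WHITE (5,1): turn R to N, flip to black, move to (4,1). |black|=6 — new cell
Step 7: on WHITE (4,1): turn R to E, flip to black, move to (4,2). |black|=7 — REVISIT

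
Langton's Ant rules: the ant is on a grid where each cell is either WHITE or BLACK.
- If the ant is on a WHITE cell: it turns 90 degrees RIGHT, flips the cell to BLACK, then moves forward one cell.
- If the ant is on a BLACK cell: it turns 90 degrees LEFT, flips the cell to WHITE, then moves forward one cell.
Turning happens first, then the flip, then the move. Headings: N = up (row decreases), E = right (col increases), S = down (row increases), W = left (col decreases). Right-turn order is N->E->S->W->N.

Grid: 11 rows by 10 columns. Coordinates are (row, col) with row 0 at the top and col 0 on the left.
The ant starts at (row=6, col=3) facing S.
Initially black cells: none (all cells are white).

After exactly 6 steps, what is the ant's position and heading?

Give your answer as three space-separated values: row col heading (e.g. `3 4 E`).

Answer: 7 4 S

Derivation:
Step 1: on WHITE (6,3): turn R to W, flip to black, move to (6,2). |black|=1
Step 2: on WHITE (6,2): turn R to N, flip to black, move to (5,2). |black|=2
Step 3: on WHITE (5,2): turn R to E, flip to black, move to (5,3). |black|=3
Step 4: on WHITE (5,3): turn R to S, flip to black, move to (6,3). |black|=4
Step 5: on BLACK (6,3): turn L to E, flip to white, move to (6,4). |black|=3
Step 6: on WHITE (6,4): turn R to S, flip to black, move to (7,4). |black|=4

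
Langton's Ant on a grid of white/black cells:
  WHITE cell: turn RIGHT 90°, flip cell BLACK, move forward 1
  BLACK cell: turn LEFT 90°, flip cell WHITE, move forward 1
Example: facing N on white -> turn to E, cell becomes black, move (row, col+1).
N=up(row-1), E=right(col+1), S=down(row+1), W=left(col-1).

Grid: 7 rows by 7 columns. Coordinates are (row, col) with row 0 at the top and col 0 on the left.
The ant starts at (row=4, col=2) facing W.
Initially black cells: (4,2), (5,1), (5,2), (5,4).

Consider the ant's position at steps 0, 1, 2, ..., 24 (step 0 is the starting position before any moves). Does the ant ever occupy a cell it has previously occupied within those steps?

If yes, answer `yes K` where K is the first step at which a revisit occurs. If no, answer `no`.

Answer: yes 5

Derivation:
Step 1: on BLACK (4,2): turn L to S, flip to white, move to (5,2). |black|=3 — new cell
Step 2: on BLACK (5,2): turn L to E, flip to white, move to (5,3). |black|=2 — new cell
Step 3: on WHITE (5,3): turn R to S, flip to black, move to (6,3). |black|=3 — new cell
Step 4: on WHITE (6,3): turn R to W, flip to black, move to (6,2). |black|=4 — new cell
Step 5: on WHITE (6,2): turn R to N, flip to black, move to (5,2). |black|=5 — REVISIT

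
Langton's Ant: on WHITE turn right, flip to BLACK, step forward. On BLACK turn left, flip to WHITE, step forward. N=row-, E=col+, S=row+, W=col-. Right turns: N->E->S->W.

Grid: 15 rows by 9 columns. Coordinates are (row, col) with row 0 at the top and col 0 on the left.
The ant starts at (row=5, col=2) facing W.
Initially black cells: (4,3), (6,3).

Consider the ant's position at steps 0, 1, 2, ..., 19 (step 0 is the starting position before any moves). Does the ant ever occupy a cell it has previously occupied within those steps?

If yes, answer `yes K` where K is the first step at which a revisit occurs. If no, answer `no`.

Step 1: on WHITE (5,2): turn R to N, flip to black, move to (4,2). |black|=3 — new cell
Step 2: on WHITE (4,2): turn R to E, flip to black, move to (4,3). |black|=4 — new cell
Step 3: on BLACK (4,3): turn L to N, flip to white, move to (3,3). |black|=3 — new cell
Step 4: on WHITE (3,3): turn R to E, flip to black, move to (3,4). |black|=4 — new cell
Step 5: on WHITE (3,4): turn R to S, flip to black, move to (4,4). |black|=5 — new cell
Step 6: on WHITE (4,4): turn R to W, flip to black, move to (4,3). |black|=6 — REVISIT

Answer: yes 6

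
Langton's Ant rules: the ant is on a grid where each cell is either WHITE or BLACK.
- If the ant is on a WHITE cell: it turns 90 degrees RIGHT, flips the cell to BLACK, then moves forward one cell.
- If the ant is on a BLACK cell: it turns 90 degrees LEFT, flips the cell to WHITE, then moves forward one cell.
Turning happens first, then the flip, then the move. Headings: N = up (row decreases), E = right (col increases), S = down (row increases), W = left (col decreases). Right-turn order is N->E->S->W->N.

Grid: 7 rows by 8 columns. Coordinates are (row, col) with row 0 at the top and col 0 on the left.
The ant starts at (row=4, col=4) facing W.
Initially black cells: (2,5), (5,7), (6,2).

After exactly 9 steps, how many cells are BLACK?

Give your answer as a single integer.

Answer: 10

Derivation:
Step 1: on WHITE (4,4): turn R to N, flip to black, move to (3,4). |black|=4
Step 2: on WHITE (3,4): turn R to E, flip to black, move to (3,5). |black|=5
Step 3: on WHITE (3,5): turn R to S, flip to black, move to (4,5). |black|=6
Step 4: on WHITE (4,5): turn R to W, flip to black, move to (4,4). |black|=7
Step 5: on BLACK (4,4): turn L to S, flip to white, move to (5,4). |black|=6
Step 6: on WHITE (5,4): turn R to W, flip to black, move to (5,3). |black|=7
Step 7: on WHITE (5,3): turn R to N, flip to black, move to (4,3). |black|=8
Step 8: on WHITE (4,3): turn R to E, flip to black, move to (4,4). |black|=9
Step 9: on WHITE (4,4): turn R to S, flip to black, move to (5,4). |black|=10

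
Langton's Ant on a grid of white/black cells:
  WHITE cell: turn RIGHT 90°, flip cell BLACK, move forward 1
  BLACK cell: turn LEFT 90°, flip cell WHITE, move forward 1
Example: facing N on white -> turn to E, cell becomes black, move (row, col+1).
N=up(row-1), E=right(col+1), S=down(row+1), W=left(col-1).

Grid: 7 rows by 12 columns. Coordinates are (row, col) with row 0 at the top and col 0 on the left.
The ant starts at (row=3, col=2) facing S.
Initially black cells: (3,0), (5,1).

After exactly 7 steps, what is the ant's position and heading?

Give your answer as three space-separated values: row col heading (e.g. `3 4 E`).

Step 1: on WHITE (3,2): turn R to W, flip to black, move to (3,1). |black|=3
Step 2: on WHITE (3,1): turn R to N, flip to black, move to (2,1). |black|=4
Step 3: on WHITE (2,1): turn R to E, flip to black, move to (2,2). |black|=5
Step 4: on WHITE (2,2): turn R to S, flip to black, move to (3,2). |black|=6
Step 5: on BLACK (3,2): turn L to E, flip to white, move to (3,3). |black|=5
Step 6: on WHITE (3,3): turn R to S, flip to black, move to (4,3). |black|=6
Step 7: on WHITE (4,3): turn R to W, flip to black, move to (4,2). |black|=7

Answer: 4 2 W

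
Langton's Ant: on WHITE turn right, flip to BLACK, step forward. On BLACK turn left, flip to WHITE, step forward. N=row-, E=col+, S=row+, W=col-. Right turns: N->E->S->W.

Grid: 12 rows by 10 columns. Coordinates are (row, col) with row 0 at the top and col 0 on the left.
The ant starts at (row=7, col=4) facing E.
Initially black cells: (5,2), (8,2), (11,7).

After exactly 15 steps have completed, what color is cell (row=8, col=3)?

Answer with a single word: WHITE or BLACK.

Step 1: on WHITE (7,4): turn R to S, flip to black, move to (8,4). |black|=4
Step 2: on WHITE (8,4): turn R to W, flip to black, move to (8,3). |black|=5
Step 3: on WHITE (8,3): turn R to N, flip to black, move to (7,3). |black|=6
Step 4: on WHITE (7,3): turn R to E, flip to black, move to (7,4). |black|=7
Step 5: on BLACK (7,4): turn L to N, flip to white, move to (6,4). |black|=6
Step 6: on WHITE (6,4): turn R to E, flip to black, move to (6,5). |black|=7
Step 7: on WHITE (6,5): turn R to S, flip to black, move to (7,5). |black|=8
Step 8: on WHITE (7,5): turn R to W, flip to black, move to (7,4). |black|=9
Step 9: on WHITE (7,4): turn R to N, flip to black, move to (6,4). |black|=10
Step 10: on BLACK (6,4): turn L to W, flip to white, move to (6,3). |black|=9
Step 11: on WHITE (6,3): turn R to N, flip to black, move to (5,3). |black|=10
Step 12: on WHITE (5,3): turn R to E, flip to black, move to (5,4). |black|=11
Step 13: on WHITE (5,4): turn R to S, flip to black, move to (6,4). |black|=12
Step 14: on WHITE (6,4): turn R to W, flip to black, move to (6,3). |black|=13
Step 15: on BLACK (6,3): turn L to S, flip to white, move to (7,3). |black|=12

Answer: BLACK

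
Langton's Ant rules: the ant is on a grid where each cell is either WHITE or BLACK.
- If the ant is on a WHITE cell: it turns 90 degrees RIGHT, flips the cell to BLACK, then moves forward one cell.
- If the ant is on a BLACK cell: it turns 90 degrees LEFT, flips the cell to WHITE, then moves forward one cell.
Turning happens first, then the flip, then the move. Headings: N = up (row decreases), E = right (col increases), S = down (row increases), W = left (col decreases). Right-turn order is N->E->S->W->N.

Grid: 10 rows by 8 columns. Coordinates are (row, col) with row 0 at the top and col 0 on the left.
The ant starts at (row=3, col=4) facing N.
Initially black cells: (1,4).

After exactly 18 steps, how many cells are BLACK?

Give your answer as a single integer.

Step 1: on WHITE (3,4): turn R to E, flip to black, move to (3,5). |black|=2
Step 2: on WHITE (3,5): turn R to S, flip to black, move to (4,5). |black|=3
Step 3: on WHITE (4,5): turn R to W, flip to black, move to (4,4). |black|=4
Step 4: on WHITE (4,4): turn R to N, flip to black, move to (3,4). |black|=5
Step 5: on BLACK (3,4): turn L to W, flip to white, move to (3,3). |black|=4
Step 6: on WHITE (3,3): turn R to N, flip to black, move to (2,3). |black|=5
Step 7: on WHITE (2,3): turn R to E, flip to black, move to (2,4). |black|=6
Step 8: on WHITE (2,4): turn R to S, flip to black, move to (3,4). |black|=7
Step 9: on WHITE (3,4): turn R to W, flip to black, move to (3,3). |black|=8
Step 10: on BLACK (3,3): turn L to S, flip to white, move to (4,3). |black|=7
Step 11: on WHITE (4,3): turn R to W, flip to black, move to (4,2). |black|=8
Step 12: on WHITE (4,2): turn R to N, flip to black, move to (3,2). |black|=9
Step 13: on WHITE (3,2): turn R to E, flip to black, move to (3,3). |black|=10
Step 14: on WHITE (3,3): turn R to S, flip to black, move to (4,3). |black|=11
Step 15: on BLACK (4,3): turn L to E, flip to white, move to (4,4). |black|=10
Step 16: on BLACK (4,4): turn L to N, flip to white, move to (3,4). |black|=9
Step 17: on BLACK (3,4): turn L to W, flip to white, move to (3,3). |black|=8
Step 18: on BLACK (3,3): turn L to S, flip to white, move to (4,3). |black|=7

Answer: 7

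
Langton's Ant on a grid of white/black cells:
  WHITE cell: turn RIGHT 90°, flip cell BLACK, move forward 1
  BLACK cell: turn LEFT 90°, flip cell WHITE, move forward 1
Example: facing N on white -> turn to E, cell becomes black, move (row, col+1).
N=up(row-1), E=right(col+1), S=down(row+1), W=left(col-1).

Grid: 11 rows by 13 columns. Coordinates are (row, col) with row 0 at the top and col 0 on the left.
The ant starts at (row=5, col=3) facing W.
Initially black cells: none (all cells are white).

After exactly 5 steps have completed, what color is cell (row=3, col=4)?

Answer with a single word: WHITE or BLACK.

Answer: WHITE

Derivation:
Step 1: on WHITE (5,3): turn R to N, flip to black, move to (4,3). |black|=1
Step 2: on WHITE (4,3): turn R to E, flip to black, move to (4,4). |black|=2
Step 3: on WHITE (4,4): turn R to S, flip to black, move to (5,4). |black|=3
Step 4: on WHITE (5,4): turn R to W, flip to black, move to (5,3). |black|=4
Step 5: on BLACK (5,3): turn L to S, flip to white, move to (6,3). |black|=3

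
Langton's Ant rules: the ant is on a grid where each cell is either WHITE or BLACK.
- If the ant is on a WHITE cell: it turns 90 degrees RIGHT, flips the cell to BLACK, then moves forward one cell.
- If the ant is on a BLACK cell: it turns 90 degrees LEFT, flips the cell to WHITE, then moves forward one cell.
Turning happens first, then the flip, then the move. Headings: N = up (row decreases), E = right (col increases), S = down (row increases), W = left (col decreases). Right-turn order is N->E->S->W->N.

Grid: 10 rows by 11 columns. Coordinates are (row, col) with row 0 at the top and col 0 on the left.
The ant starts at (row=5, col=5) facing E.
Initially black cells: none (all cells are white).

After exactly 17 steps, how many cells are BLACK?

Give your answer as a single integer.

Step 1: on WHITE (5,5): turn R to S, flip to black, move to (6,5). |black|=1
Step 2: on WHITE (6,5): turn R to W, flip to black, move to (6,4). |black|=2
Step 3: on WHITE (6,4): turn R to N, flip to black, move to (5,4). |black|=3
Step 4: on WHITE (5,4): turn R to E, flip to black, move to (5,5). |black|=4
Step 5: on BLACK (5,5): turn L to N, flip to white, move to (4,5). |black|=3
Step 6: on WHITE (4,5): turn R to E, flip to black, move to (4,6). |black|=4
Step 7: on WHITE (4,6): turn R to S, flip to black, move to (5,6). |black|=5
Step 8: on WHITE (5,6): turn R to W, flip to black, move to (5,5). |black|=6
Step 9: on WHITE (5,5): turn R to N, flip to black, move to (4,5). |black|=7
Step 10: on BLACK (4,5): turn L to W, flip to white, move to (4,4). |black|=6
Step 11: on WHITE (4,4): turn R to N, flip to black, move to (3,4). |black|=7
Step 12: on WHITE (3,4): turn R to E, flip to black, move to (3,5). |black|=8
Step 13: on WHITE (3,5): turn R to S, flip to black, move to (4,5). |black|=9
Step 14: on WHITE (4,5): turn R to W, flip to black, move to (4,4). |black|=10
Step 15: on BLACK (4,4): turn L to S, flip to white, move to (5,4). |black|=9
Step 16: on BLACK (5,4): turn L to E, flip to white, move to (5,5). |black|=8
Step 17: on BLACK (5,5): turn L to N, flip to white, move to (4,5). |black|=7

Answer: 7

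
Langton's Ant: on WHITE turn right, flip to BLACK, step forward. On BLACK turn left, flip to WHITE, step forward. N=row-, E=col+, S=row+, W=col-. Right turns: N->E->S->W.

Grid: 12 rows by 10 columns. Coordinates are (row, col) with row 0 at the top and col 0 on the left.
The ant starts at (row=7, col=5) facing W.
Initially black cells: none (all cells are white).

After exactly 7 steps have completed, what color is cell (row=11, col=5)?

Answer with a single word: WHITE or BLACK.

Answer: WHITE

Derivation:
Step 1: on WHITE (7,5): turn R to N, flip to black, move to (6,5). |black|=1
Step 2: on WHITE (6,5): turn R to E, flip to black, move to (6,6). |black|=2
Step 3: on WHITE (6,6): turn R to S, flip to black, move to (7,6). |black|=3
Step 4: on WHITE (7,6): turn R to W, flip to black, move to (7,5). |black|=4
Step 5: on BLACK (7,5): turn L to S, flip to white, move to (8,5). |black|=3
Step 6: on WHITE (8,5): turn R to W, flip to black, move to (8,4). |black|=4
Step 7: on WHITE (8,4): turn R to N, flip to black, move to (7,4). |black|=5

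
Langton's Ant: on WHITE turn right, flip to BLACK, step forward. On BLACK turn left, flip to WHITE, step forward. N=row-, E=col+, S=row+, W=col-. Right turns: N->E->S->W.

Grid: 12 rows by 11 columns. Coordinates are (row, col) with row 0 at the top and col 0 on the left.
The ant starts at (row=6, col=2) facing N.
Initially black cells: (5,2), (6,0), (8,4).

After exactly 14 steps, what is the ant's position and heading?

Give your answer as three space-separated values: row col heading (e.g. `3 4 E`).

Answer: 3 1 N

Derivation:
Step 1: on WHITE (6,2): turn R to E, flip to black, move to (6,3). |black|=4
Step 2: on WHITE (6,3): turn R to S, flip to black, move to (7,3). |black|=5
Step 3: on WHITE (7,3): turn R to W, flip to black, move to (7,2). |black|=6
Step 4: on WHITE (7,2): turn R to N, flip to black, move to (6,2). |black|=7
Step 5: on BLACK (6,2): turn L to W, flip to white, move to (6,1). |black|=6
Step 6: on WHITE (6,1): turn R to N, flip to black, move to (5,1). |black|=7
Step 7: on WHITE (5,1): turn R to E, flip to black, move to (5,2). |black|=8
Step 8: on BLACK (5,2): turn L to N, flip to white, move to (4,2). |black|=7
Step 9: on WHITE (4,2): turn R to E, flip to black, move to (4,3). |black|=8
Step 10: on WHITE (4,3): turn R to S, flip to black, move to (5,3). |black|=9
Step 11: on WHITE (5,3): turn R to W, flip to black, move to (5,2). |black|=10
Step 12: on WHITE (5,2): turn R to N, flip to black, move to (4,2). |black|=11
Step 13: on BLACK (4,2): turn L to W, flip to white, move to (4,1). |black|=10
Step 14: on WHITE (4,1): turn R to N, flip to black, move to (3,1). |black|=11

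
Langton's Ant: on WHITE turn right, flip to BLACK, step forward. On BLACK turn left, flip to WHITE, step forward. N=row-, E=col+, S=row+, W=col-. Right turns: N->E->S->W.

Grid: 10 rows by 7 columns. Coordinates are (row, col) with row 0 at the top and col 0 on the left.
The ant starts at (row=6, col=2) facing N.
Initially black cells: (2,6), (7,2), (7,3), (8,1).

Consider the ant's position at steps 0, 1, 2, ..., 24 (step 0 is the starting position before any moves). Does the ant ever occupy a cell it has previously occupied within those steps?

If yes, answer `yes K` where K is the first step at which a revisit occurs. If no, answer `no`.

Answer: yes 6

Derivation:
Step 1: on WHITE (6,2): turn R to E, flip to black, move to (6,3). |black|=5 — new cell
Step 2: on WHITE (6,3): turn R to S, flip to black, move to (7,3). |black|=6 — new cell
Step 3: on BLACK (7,3): turn L to E, flip to white, move to (7,4). |black|=5 — new cell
Step 4: on WHITE (7,4): turn R to S, flip to black, move to (8,4). |black|=6 — new cell
Step 5: on WHITE (8,4): turn R to W, flip to black, move to (8,3). |black|=7 — new cell
Step 6: on WHITE (8,3): turn R to N, flip to black, move to (7,3). |black|=8 — REVISIT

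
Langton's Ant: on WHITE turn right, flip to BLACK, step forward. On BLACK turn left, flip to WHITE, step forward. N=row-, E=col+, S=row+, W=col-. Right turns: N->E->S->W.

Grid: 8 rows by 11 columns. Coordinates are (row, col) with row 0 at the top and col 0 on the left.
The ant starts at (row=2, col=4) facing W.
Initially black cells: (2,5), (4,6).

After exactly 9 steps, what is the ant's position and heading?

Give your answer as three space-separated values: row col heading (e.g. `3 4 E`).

Step 1: on WHITE (2,4): turn R to N, flip to black, move to (1,4). |black|=3
Step 2: on WHITE (1,4): turn R to E, flip to black, move to (1,5). |black|=4
Step 3: on WHITE (1,5): turn R to S, flip to black, move to (2,5). |black|=5
Step 4: on BLACK (2,5): turn L to E, flip to white, move to (2,6). |black|=4
Step 5: on WHITE (2,6): turn R to S, flip to black, move to (3,6). |black|=5
Step 6: on WHITE (3,6): turn R to W, flip to black, move to (3,5). |black|=6
Step 7: on WHITE (3,5): turn R to N, flip to black, move to (2,5). |black|=7
Step 8: on WHITE (2,5): turn R to E, flip to black, move to (2,6). |black|=8
Step 9: on BLACK (2,6): turn L to N, flip to white, move to (1,6). |black|=7

Answer: 1 6 N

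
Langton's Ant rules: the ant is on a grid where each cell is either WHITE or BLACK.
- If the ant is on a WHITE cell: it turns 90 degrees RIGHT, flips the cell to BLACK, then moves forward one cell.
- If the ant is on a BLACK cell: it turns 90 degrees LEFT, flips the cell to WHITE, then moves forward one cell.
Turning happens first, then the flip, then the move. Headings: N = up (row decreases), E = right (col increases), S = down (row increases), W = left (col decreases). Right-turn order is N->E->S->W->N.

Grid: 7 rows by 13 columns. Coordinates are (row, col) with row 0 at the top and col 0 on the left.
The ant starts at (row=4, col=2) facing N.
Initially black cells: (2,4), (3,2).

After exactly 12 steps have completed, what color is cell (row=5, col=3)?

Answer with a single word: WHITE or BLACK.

Answer: BLACK

Derivation:
Step 1: on WHITE (4,2): turn R to E, flip to black, move to (4,3). |black|=3
Step 2: on WHITE (4,3): turn R to S, flip to black, move to (5,3). |black|=4
Step 3: on WHITE (5,3): turn R to W, flip to black, move to (5,2). |black|=5
Step 4: on WHITE (5,2): turn R to N, flip to black, move to (4,2). |black|=6
Step 5: on BLACK (4,2): turn L to W, flip to white, move to (4,1). |black|=5
Step 6: on WHITE (4,1): turn R to N, flip to black, move to (3,1). |black|=6
Step 7: on WHITE (3,1): turn R to E, flip to black, move to (3,2). |black|=7
Step 8: on BLACK (3,2): turn L to N, flip to white, move to (2,2). |black|=6
Step 9: on WHITE (2,2): turn R to E, flip to black, move to (2,3). |black|=7
Step 10: on WHITE (2,3): turn R to S, flip to black, move to (3,3). |black|=8
Step 11: on WHITE (3,3): turn R to W, flip to black, move to (3,2). |black|=9
Step 12: on WHITE (3,2): turn R to N, flip to black, move to (2,2). |black|=10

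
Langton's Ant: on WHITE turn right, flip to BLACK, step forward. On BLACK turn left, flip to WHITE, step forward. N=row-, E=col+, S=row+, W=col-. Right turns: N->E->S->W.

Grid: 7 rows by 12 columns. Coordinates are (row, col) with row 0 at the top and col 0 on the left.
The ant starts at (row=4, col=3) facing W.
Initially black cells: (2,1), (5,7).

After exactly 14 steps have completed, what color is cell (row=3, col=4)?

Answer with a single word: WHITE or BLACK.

Step 1: on WHITE (4,3): turn R to N, flip to black, move to (3,3). |black|=3
Step 2: on WHITE (3,3): turn R to E, flip to black, move to (3,4). |black|=4
Step 3: on WHITE (3,4): turn R to S, flip to black, move to (4,4). |black|=5
Step 4: on WHITE (4,4): turn R to W, flip to black, move to (4,3). |black|=6
Step 5: on BLACK (4,3): turn L to S, flip to white, move to (5,3). |black|=5
Step 6: on WHITE (5,3): turn R to W, flip to black, move to (5,2). |black|=6
Step 7: on WHITE (5,2): turn R to N, flip to black, move to (4,2). |black|=7
Step 8: on WHITE (4,2): turn R to E, flip to black, move to (4,3). |black|=8
Step 9: on WHITE (4,3): turn R to S, flip to black, move to (5,3). |black|=9
Step 10: on BLACK (5,3): turn L to E, flip to white, move to (5,4). |black|=8
Step 11: on WHITE (5,4): turn R to S, flip to black, move to (6,4). |black|=9
Step 12: on WHITE (6,4): turn R to W, flip to black, move to (6,3). |black|=10
Step 13: on WHITE (6,3): turn R to N, flip to black, move to (5,3). |black|=11
Step 14: on WHITE (5,3): turn R to E, flip to black, move to (5,4). |black|=12

Answer: BLACK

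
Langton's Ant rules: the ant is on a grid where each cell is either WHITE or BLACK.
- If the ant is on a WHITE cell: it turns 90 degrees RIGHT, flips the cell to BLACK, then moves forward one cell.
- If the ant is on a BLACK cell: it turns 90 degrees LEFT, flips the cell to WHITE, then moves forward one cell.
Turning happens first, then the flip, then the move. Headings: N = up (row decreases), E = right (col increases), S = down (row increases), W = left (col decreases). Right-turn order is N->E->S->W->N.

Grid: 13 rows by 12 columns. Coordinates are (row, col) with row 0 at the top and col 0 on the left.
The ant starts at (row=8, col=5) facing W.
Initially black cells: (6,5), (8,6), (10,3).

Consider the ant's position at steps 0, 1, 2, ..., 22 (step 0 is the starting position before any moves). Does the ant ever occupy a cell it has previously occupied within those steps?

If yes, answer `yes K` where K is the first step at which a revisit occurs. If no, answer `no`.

Answer: yes 7

Derivation:
Step 1: on WHITE (8,5): turn R to N, flip to black, move to (7,5). |black|=4 — new cell
Step 2: on WHITE (7,5): turn R to E, flip to black, move to (7,6). |black|=5 — new cell
Step 3: on WHITE (7,6): turn R to S, flip to black, move to (8,6). |black|=6 — new cell
Step 4: on BLACK (8,6): turn L to E, flip to white, move to (8,7). |black|=5 — new cell
Step 5: on WHITE (8,7): turn R to S, flip to black, move to (9,7). |black|=6 — new cell
Step 6: on WHITE (9,7): turn R to W, flip to black, move to (9,6). |black|=7 — new cell
Step 7: on WHITE (9,6): turn R to N, flip to black, move to (8,6). |black|=8 — REVISIT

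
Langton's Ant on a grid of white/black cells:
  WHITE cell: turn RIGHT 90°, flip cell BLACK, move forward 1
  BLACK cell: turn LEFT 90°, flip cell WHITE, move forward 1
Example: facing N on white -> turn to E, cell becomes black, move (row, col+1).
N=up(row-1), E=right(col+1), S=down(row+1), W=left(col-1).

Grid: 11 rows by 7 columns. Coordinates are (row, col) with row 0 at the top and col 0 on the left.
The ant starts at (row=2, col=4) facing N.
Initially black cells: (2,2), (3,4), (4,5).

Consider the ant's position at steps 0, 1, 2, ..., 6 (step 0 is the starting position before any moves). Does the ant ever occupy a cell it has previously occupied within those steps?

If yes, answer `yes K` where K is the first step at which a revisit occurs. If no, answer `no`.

Step 1: on WHITE (2,4): turn R to E, flip to black, move to (2,5). |black|=4 — new cell
Step 2: on WHITE (2,5): turn R to S, flip to black, move to (3,5). |black|=5 — new cell
Step 3: on WHITE (3,5): turn R to W, flip to black, move to (3,4). |black|=6 — new cell
Step 4: on BLACK (3,4): turn L to S, flip to white, move to (4,4). |black|=5 — new cell
Step 5: on WHITE (4,4): turn R to W, flip to black, move to (4,3). |black|=6 — new cell
Step 6: on WHITE (4,3): turn R to N, flip to black, move to (3,3). |black|=7 — new cell
No revisit within 6 steps.

Answer: no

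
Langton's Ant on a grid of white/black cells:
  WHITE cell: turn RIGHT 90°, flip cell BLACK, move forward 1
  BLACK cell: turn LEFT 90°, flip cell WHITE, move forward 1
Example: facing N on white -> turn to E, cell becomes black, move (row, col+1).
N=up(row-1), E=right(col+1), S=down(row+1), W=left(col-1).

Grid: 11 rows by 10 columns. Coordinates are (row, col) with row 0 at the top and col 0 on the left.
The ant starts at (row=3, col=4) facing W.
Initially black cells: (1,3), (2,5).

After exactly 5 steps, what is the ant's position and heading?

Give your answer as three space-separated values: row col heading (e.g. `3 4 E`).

Answer: 2 6 S

Derivation:
Step 1: on WHITE (3,4): turn R to N, flip to black, move to (2,4). |black|=3
Step 2: on WHITE (2,4): turn R to E, flip to black, move to (2,5). |black|=4
Step 3: on BLACK (2,5): turn L to N, flip to white, move to (1,5). |black|=3
Step 4: on WHITE (1,5): turn R to E, flip to black, move to (1,6). |black|=4
Step 5: on WHITE (1,6): turn R to S, flip to black, move to (2,6). |black|=5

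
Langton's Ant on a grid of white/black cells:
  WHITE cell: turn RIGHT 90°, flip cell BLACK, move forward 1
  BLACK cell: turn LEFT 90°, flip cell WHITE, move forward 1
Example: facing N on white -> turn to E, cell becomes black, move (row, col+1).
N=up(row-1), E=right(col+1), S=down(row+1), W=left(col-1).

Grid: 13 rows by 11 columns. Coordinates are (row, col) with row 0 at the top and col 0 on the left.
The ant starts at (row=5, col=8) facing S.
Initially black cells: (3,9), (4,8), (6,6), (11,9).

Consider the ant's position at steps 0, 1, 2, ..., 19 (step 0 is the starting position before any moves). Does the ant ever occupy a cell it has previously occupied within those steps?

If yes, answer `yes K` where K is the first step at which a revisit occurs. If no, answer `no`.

Step 1: on WHITE (5,8): turn R to W, flip to black, move to (5,7). |black|=5 — new cell
Step 2: on WHITE (5,7): turn R to N, flip to black, move to (4,7). |black|=6 — new cell
Step 3: on WHITE (4,7): turn R to E, flip to black, move to (4,8). |black|=7 — new cell
Step 4: on BLACK (4,8): turn L to N, flip to white, move to (3,8). |black|=6 — new cell
Step 5: on WHITE (3,8): turn R to E, flip to black, move to (3,9). |black|=7 — new cell
Step 6: on BLACK (3,9): turn L to N, flip to white, move to (2,9). |black|=6 — new cell
Step 7: on WHITE (2,9): turn R to E, flip to black, move to (2,10). |black|=7 — new cell
Step 8: on WHITE (2,10): turn R to S, flip to black, move to (3,10). |black|=8 — new cell
Step 9: on WHITE (3,10): turn R to W, flip to black, move to (3,9). |black|=9 — REVISIT

Answer: yes 9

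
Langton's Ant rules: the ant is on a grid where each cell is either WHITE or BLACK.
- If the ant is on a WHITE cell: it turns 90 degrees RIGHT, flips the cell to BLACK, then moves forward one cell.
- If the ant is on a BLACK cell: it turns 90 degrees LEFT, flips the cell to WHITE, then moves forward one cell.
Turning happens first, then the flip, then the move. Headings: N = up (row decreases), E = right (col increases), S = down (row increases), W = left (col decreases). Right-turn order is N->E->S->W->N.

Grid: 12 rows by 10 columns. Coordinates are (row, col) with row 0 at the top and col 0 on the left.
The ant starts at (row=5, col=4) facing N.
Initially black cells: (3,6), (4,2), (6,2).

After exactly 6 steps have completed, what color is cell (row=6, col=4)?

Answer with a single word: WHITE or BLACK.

Answer: BLACK

Derivation:
Step 1: on WHITE (5,4): turn R to E, flip to black, move to (5,5). |black|=4
Step 2: on WHITE (5,5): turn R to S, flip to black, move to (6,5). |black|=5
Step 3: on WHITE (6,5): turn R to W, flip to black, move to (6,4). |black|=6
Step 4: on WHITE (6,4): turn R to N, flip to black, move to (5,4). |black|=7
Step 5: on BLACK (5,4): turn L to W, flip to white, move to (5,3). |black|=6
Step 6: on WHITE (5,3): turn R to N, flip to black, move to (4,3). |black|=7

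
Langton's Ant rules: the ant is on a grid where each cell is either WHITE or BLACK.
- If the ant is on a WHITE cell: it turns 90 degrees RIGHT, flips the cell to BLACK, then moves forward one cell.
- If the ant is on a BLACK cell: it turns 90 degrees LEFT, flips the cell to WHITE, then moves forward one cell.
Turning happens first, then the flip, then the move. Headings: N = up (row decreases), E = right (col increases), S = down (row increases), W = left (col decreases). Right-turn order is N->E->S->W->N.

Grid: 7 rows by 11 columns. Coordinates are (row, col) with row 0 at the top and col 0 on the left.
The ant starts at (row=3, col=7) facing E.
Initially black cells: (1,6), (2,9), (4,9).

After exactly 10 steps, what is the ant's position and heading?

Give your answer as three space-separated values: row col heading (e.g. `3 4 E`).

Step 1: on WHITE (3,7): turn R to S, flip to black, move to (4,7). |black|=4
Step 2: on WHITE (4,7): turn R to W, flip to black, move to (4,6). |black|=5
Step 3: on WHITE (4,6): turn R to N, flip to black, move to (3,6). |black|=6
Step 4: on WHITE (3,6): turn R to E, flip to black, move to (3,7). |black|=7
Step 5: on BLACK (3,7): turn L to N, flip to white, move to (2,7). |black|=6
Step 6: on WHITE (2,7): turn R to E, flip to black, move to (2,8). |black|=7
Step 7: on WHITE (2,8): turn R to S, flip to black, move to (3,8). |black|=8
Step 8: on WHITE (3,8): turn R to W, flip to black, move to (3,7). |black|=9
Step 9: on WHITE (3,7): turn R to N, flip to black, move to (2,7). |black|=10
Step 10: on BLACK (2,7): turn L to W, flip to white, move to (2,6). |black|=9

Answer: 2 6 W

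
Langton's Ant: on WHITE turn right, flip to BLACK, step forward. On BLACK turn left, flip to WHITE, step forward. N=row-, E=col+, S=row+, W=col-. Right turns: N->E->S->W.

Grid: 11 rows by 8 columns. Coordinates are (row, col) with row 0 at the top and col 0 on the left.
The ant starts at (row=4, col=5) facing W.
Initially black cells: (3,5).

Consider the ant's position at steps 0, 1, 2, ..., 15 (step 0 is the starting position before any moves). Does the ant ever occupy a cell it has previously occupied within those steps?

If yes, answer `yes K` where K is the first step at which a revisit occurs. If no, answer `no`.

Step 1: on WHITE (4,5): turn R to N, flip to black, move to (3,5). |black|=2 — new cell
Step 2: on BLACK (3,5): turn L to W, flip to white, move to (3,4). |black|=1 — new cell
Step 3: on WHITE (3,4): turn R to N, flip to black, move to (2,4). |black|=2 — new cell
Step 4: on WHITE (2,4): turn R to E, flip to black, move to (2,5). |black|=3 — new cell
Step 5: on WHITE (2,5): turn R to S, flip to black, move to (3,5). |black|=4 — REVISIT

Answer: yes 5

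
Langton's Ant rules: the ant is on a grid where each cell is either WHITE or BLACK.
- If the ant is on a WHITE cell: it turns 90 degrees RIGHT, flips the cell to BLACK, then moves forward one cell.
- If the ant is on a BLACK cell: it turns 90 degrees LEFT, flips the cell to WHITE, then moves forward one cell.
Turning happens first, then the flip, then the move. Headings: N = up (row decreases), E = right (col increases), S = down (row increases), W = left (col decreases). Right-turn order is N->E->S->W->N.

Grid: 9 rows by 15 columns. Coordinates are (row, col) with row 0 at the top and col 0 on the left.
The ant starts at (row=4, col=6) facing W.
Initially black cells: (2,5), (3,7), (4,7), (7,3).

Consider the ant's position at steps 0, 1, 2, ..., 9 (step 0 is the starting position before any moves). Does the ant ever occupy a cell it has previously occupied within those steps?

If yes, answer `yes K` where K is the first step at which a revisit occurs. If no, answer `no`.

Step 1: on WHITE (4,6): turn R to N, flip to black, move to (3,6). |black|=5 — new cell
Step 2: on WHITE (3,6): turn R to E, flip to black, move to (3,7). |black|=6 — new cell
Step 3: on BLACK (3,7): turn L to N, flip to white, move to (2,7). |black|=5 — new cell
Step 4: on WHITE (2,7): turn R to E, flip to black, move to (2,8). |black|=6 — new cell
Step 5: on WHITE (2,8): turn R to S, flip to black, move to (3,8). |black|=7 — new cell
Step 6: on WHITE (3,8): turn R to W, flip to black, move to (3,7). |black|=8 — REVISIT

Answer: yes 6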